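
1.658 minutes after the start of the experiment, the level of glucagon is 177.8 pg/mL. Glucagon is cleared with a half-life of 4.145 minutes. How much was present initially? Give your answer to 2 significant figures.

230 pg/mL

Number of half-lives elapsed: n = 1.658/4.145 ≈ 0.4.
A₀ = A × 2^n = 177.8 × 2^0.4 = 177.8 × 1.3195 ≈ 234.61 pg/mL.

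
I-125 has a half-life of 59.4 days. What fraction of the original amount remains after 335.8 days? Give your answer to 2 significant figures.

0.020

n = 335.8/59.4 ≈ 5.6532 half-lives.
Fraction remaining = (1/2)^5.6532 ≈ 0.019871.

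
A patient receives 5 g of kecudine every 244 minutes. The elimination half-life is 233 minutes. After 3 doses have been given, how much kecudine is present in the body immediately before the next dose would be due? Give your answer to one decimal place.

The 3 doses were given 732, 488, 244 minutes ago.
Total = 5·(1/2)^(732/233) + 5·(1/2)^(488/233) + 5·(1/2)^(244/233)
      = 0.56656 + 1.1708 + 2.4195 ≈ 4.1569 g.

4.2 g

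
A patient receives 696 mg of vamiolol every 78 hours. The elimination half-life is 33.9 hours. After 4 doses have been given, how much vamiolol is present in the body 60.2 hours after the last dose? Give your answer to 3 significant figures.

255 mg

The 4 doses were given 294.2, 216.2, 138.2, 60.2 hours ago.
Total = 696·(1/2)^(294.2/33.9) + 696·(1/2)^(216.2/33.9) + 696·(1/2)^(138.2/33.9) + 696·(1/2)^(60.2/33.9)
      = 1.6988 + 8.3708 + 41.248 + 203.25 ≈ 254.57 mg.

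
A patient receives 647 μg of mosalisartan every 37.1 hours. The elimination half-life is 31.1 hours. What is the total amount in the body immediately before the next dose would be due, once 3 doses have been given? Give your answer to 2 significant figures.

The 3 doses were given 111.3, 74.2, 37.1 hours ago.
Total = 647·(1/2)^(111.3/31.1) + 647·(1/2)^(74.2/31.1) + 647·(1/2)^(37.1/31.1)
      = 54.148 + 123.79 + 283.01 ≈ 460.95 μg.

460 μg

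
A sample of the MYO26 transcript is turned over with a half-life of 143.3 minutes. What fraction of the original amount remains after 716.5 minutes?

n = 716.5/143.3 ≈ 5 half-lives.
Fraction remaining = (1/2)^5 ≈ 0.03125.

0.03125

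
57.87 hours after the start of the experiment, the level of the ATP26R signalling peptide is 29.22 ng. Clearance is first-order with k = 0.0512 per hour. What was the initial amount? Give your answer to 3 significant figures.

566 ng

t½ = ln 2 / k = 0.69315 / 0.0512 ≈ 13.538 hours.
Number of half-lives elapsed: n = 57.87/13.538 ≈ 4.2746.
A₀ = A × 2^n = 29.22 × 2^4.2746 = 29.22 × 19.355 ≈ 565.55 ng.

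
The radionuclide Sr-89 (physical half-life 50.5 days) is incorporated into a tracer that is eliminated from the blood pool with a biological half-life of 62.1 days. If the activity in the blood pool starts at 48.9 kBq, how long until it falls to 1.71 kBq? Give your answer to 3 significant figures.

1/t_eff = 1/t_phys + 1/t_biol = 1/50.5 + 1/62.1 = 0.035905 per day.
t_eff = 50.5 × 62.1 / (50.5 + 62.1) ≈ 27.851 days.
n = log₂(48.9/1.71) ≈ 4.8378; t = 4.8378 × 27.851 ≈ 134.74 days.

135 days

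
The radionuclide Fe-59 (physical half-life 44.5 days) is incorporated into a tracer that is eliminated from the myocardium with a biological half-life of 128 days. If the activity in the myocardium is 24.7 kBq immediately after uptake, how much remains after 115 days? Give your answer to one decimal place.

1/t_eff = 1/t_phys + 1/t_biol = 1/44.5 + 1/128 = 0.030284 per day.
t_eff = 44.5 × 128 / (44.5 + 128) ≈ 33.02 days.
Remaining = 24.7 × (1/2)^(115/33.02) = 24.7 × (1/2)^3.4827 ≈ 2.2095 kBq.

2.2 kBq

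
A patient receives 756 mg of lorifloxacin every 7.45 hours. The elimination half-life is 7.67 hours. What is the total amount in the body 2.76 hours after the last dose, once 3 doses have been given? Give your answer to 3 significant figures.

1040 mg

The 3 doses were given 17.66, 10.21, 2.76 hours ago.
Total = 756·(1/2)^(17.66/7.67) + 756·(1/2)^(10.21/7.67) + 756·(1/2)^(2.76/7.67)
      = 153.25 + 300.47 + 589.11 ≈ 1042.8 mg.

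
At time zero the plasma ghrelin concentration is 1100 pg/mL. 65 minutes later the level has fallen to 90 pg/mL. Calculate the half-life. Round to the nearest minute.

18 minutes

A/A₀ = 90/1100 ≈ 0.081818.
n = log₂(12.222) ≈ 3.6114 half-lives elapsed in 65 minutes.
t½ = 65/3.6114 ≈ 17.998 minutes.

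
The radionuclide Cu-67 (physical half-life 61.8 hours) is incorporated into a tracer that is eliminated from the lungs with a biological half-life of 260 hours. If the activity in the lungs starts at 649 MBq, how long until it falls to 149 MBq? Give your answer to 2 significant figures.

1/t_eff = 1/t_phys + 1/t_biol = 1/61.8 + 1/260 = 0.020027 per hour.
t_eff = 61.8 × 260 / (61.8 + 260) ≈ 49.932 hours.
n = log₂(649/149) ≈ 2.1229; t = 2.1229 × 49.932 ≈ 106 hours.

110 hours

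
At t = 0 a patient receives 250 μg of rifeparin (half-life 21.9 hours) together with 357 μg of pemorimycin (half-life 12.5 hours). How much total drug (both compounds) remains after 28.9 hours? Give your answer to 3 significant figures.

172 μg

rifeparin: 250 × (1/2)^(28.9/21.9) = 250 × (1/2)^1.3196 ≈ 100.16 μg.
pemorimycin: 357 × (1/2)^(28.9/12.5) = 357 × (1/2)^2.312 ≈ 71.893 μg.
Total = 100.16 + 71.893 ≈ 172.05 μg.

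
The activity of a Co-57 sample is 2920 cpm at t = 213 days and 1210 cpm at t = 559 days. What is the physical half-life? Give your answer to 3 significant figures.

272 days

Over Δt = 559 − 213 = 346 days, the level fell by a factor of 2920/1210 ≈ 2.4132.
n = log₂(2.4132) ≈ 1.271 half-lives, so t½ = 346/1.271 ≈ 272.23 days.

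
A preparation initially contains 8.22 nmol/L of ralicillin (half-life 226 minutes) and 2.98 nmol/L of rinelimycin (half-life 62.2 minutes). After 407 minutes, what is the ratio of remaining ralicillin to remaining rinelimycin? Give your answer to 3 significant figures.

73.8

ralicillin: 8.22 × (1/2)^(407/226) = 8.22 × (1/2)^1.8009 ≈ 2.3591 nmol/L.
rinelimycin: 2.98 × (1/2)^(407/62.2) = 2.98 × (1/2)^6.5434 ≈ 0.031949 nmol/L.
Ratio ≈ 2.3591 / 0.031949 ≈ 73.841.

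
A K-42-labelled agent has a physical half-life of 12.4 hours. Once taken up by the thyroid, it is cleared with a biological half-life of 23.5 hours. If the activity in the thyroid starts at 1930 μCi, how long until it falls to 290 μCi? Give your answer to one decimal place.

22.2 hours

1/t_eff = 1/t_phys + 1/t_biol = 1/12.4 + 1/23.5 = 0.1232 per hour.
t_eff = 12.4 × 23.5 / (12.4 + 23.5) ≈ 8.117 hours.
n = log₂(1930/290) ≈ 2.7345; t = 2.7345 × 8.117 ≈ 22.196 hours.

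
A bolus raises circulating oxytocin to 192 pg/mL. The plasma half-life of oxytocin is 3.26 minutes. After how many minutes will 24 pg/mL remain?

24/192 = 1/8, so 3 half-lives have elapsed.
t = 3 × 3.26 = 9.78 minutes.

9.78 minutes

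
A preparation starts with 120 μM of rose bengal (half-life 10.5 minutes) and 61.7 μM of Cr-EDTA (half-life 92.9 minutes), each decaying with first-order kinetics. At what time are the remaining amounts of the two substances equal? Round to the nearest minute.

Set 120·(1/2)^(t/10.5) = 61.7·(1/2)^(t/92.9).
Taking log₂: log₂(120/61.7) = t·(1/10.5 − 1/92.9).
log₂(1.9449) = 0.95969; 1/10.5 − 1/92.9 = 0.084474.
t = 0.95969 / 0.084474 ≈ 11.361 minutes.

11 minutes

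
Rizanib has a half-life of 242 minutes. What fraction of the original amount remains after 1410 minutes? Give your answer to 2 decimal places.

0.02

n = 1410/242 ≈ 5.8264 half-lives.
Fraction remaining = (1/2)^5.8264 ≈ 0.017622.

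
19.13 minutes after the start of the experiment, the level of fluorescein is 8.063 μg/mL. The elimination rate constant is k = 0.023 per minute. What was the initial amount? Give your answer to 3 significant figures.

12.5 μg/mL

t½ = ln 2 / k = 0.69315 / 0.023 ≈ 30.137 minutes.
Number of half-lives elapsed: n = 19.13/30.137 ≈ 0.63477.
A₀ = A × 2^n = 8.063 × 2^0.63477 = 8.063 × 1.5527 ≈ 12.519 μg/mL.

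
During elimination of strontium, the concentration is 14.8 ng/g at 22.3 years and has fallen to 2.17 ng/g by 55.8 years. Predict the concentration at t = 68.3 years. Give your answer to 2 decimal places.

1.06 ng/g

Over Δt = 55.8 − 22.3 = 33.5 years, the level fell by a factor of 14.8/2.17 ≈ 6.8203.
n = log₂(6.8203) ≈ 2.7698 half-lives, so t½ = 33.5/2.7698 ≈ 12.095 years.
From t = 55.8 to t = 68.3: 2.17 × (1/2)^((68.3−55.8)/12.095) ≈ 1.0601 ng/g.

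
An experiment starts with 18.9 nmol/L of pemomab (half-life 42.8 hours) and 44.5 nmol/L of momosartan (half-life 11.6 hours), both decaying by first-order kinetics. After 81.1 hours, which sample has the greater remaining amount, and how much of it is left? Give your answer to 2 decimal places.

pemomab: 18.9 × (1/2)^1.8949 ≈ 5.0822 nmol/L.
momosartan: 44.5 × (1/2)^6.9914 ≈ 0.34974 nmol/L.
Pemomab has more remaining, at ≈ 5.0822 nmol/L.

pemomab, 5.08 nmol/L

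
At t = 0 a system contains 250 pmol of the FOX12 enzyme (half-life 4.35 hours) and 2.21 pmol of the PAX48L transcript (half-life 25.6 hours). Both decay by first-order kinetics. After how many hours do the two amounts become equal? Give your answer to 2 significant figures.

36 hours

Set 250·(1/2)^(t/4.35) = 2.21·(1/2)^(t/25.6).
Taking log₂: log₂(250/2.21) = t·(1/4.35 − 1/25.6).
log₂(113.12) = 6.8217; 1/4.35 − 1/25.6 = 0.19082.
t = 6.8217 / 0.19082 ≈ 35.749 hours.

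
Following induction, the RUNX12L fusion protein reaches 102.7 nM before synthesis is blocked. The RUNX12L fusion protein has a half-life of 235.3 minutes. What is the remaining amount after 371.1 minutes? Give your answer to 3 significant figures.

34.4 nM

Number of half-lives: n = 371.1/235.3 ≈ 1.5771.
Remaining = 102.7 × (1/2)^1.5771 = 102.7 × 0.33515 ≈ 34.42 nM.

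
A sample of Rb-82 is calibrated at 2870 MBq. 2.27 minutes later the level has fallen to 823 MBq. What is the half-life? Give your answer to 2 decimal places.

A/A₀ = 823/2870 ≈ 0.28676.
n = log₂(3.4872) ≈ 1.8021 half-lives elapsed in 2.27 minutes.
t½ = 2.27/1.8021 ≈ 1.2597 minutes.

1.26 minutes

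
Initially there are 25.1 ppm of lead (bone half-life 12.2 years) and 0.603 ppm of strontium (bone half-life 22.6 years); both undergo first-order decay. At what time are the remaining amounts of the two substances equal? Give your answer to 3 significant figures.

Set 25.1·(1/2)^(t/12.2) = 0.603·(1/2)^(t/22.6).
Taking log₂: log₂(25.1/0.603) = t·(1/12.2 − 1/22.6).
log₂(41.625) = 5.3794; 1/12.2 − 1/22.6 = 0.037719.
t = 5.3794 / 0.037719 ≈ 142.62 years.

143 years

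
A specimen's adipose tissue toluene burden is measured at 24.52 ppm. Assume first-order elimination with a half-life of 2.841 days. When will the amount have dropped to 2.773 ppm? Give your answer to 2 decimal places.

8.93 days

Fraction remaining = 2.773/24.52 ≈ 0.11309.
n = log₂(24.52/2.773) = ln(8.8424)/ln 2 ≈ 3.1444 half-lives.
t = n × t½ = 3.1444 × 2.841 ≈ 8.9334 days.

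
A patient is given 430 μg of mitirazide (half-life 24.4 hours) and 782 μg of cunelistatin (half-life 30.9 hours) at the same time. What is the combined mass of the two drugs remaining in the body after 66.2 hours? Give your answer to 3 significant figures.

mitirazide: 430 × (1/2)^(66.2/24.4) = 430 × (1/2)^2.7131 ≈ 65.575 μg.
cunelistatin: 782 × (1/2)^(66.2/30.9) = 782 × (1/2)^2.1424 ≈ 177.13 μg.
Total = 65.575 + 177.13 ≈ 242.7 μg.

243 μg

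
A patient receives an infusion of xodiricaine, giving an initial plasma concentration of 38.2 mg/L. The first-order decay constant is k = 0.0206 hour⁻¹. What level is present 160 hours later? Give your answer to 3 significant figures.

1.41 mg/L

t½ = ln 2 / k = 0.69315 / 0.0206 ≈ 33.648 hours.
Number of half-lives: n = 160/33.648 ≈ 4.7551.
Remaining = 38.2 × (1/2)^4.7551 = 38.2 × 0.037031 ≈ 1.4146 mg/L.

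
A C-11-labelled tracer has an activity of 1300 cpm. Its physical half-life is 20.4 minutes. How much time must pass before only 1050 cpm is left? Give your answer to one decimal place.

Fraction remaining = 1050/1300 ≈ 0.80769.
n = log₂(1300/1050) = ln(1.2381)/ln 2 ≈ 0.30812 half-lives.
t = n × t½ = 0.30812 × 20.4 ≈ 6.2857 minutes.

6.3 minutes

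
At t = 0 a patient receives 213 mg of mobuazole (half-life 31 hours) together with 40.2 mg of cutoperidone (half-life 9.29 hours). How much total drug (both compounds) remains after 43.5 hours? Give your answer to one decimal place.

mobuazole: 213 × (1/2)^(43.5/31) = 213 × (1/2)^1.4032 ≈ 80.532 mg.
cutoperidone: 40.2 × (1/2)^(43.5/9.29) = 40.2 × (1/2)^4.6825 ≈ 1.5655 mg.
Total = 80.532 + 1.5655 ≈ 82.097 mg.

82.1 mg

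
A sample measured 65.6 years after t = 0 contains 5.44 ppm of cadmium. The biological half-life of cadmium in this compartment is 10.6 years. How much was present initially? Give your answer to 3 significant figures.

397 ppm

Number of half-lives elapsed: n = 65.6/10.6 ≈ 6.1887.
A₀ = A × 2^n = 5.44 × 2^6.1887 = 5.44 × 72.942 ≈ 396.8 ppm.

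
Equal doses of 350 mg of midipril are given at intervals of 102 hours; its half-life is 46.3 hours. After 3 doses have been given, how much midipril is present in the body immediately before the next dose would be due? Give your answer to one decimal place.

The 3 doses were given 306, 204, 102 hours ago.
Total = 350·(1/2)^(306/46.3) + 350·(1/2)^(204/46.3) + 350·(1/2)^(102/46.3)
      = 3.5854 + 16.509 + 76.014 ≈ 96.108 mg.

96.1 mg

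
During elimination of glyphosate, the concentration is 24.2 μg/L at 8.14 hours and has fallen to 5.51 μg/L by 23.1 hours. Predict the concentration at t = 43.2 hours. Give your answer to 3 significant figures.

Over Δt = 23.1 − 8.14 = 14.96 hours, the level fell by a factor of 24.2/5.51 ≈ 4.392.
n = log₂(4.392) ≈ 2.1349 half-lives, so t½ = 14.96/2.1349 ≈ 7.0074 hours.
From t = 23.1 to t = 43.2: 5.51 × (1/2)^((43.2−23.1)/7.0074) ≈ 0.75454 μg/L.

0.755 μg/L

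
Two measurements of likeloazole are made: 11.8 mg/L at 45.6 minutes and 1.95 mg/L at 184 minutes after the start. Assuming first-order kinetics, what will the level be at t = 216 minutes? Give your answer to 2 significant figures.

1.3 mg/L

Over Δt = 184 − 45.6 = 138.4 minutes, the level fell by a factor of 11.8/1.95 ≈ 6.0513.
n = log₂(6.0513) ≈ 2.5972 half-lives, so t½ = 138.4/2.5972 ≈ 53.287 minutes.
From t = 184 to t = 216: 1.95 × (1/2)^((216−184)/53.287) ≈ 1.2861 mg/L.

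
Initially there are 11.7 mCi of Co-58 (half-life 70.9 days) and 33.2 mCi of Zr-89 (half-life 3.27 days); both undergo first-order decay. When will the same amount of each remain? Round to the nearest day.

5 days

Set 11.7·(1/2)^(t/70.9) = 33.2·(1/2)^(t/3.27).
Taking log₂: log₂(11.7/33.2) = t·(1/70.9 − 1/3.27).
log₂(0.35241) = -1.5047; 1/70.9 − 1/3.27 = -0.29171.
t = -1.5047 / -0.29171 ≈ 5.1582 days.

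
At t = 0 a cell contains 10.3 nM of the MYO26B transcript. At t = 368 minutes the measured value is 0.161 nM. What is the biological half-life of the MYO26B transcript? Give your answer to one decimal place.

A/A₀ = 0.161/10.3 ≈ 0.015631.
n = log₂(63.975) ≈ 5.9994 half-lives elapsed in 368 minutes.
t½ = 368/5.9994 ≈ 61.339 minutes.

61.3 minutes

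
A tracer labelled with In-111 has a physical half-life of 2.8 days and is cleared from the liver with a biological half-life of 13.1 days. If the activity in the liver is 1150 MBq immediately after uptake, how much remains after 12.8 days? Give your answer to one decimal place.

24.6 MBq

1/t_eff = 1/t_phys + 1/t_biol = 1/2.8 + 1/13.1 = 0.43348 per day.
t_eff = 2.8 × 13.1 / (2.8 + 13.1) ≈ 2.3069 days.
Remaining = 1150 × (1/2)^(12.8/2.3069) = 1150 × (1/2)^5.5485 ≈ 24.571 MBq.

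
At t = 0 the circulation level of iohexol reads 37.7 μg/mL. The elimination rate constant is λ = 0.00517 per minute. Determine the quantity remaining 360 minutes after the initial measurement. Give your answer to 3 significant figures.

5.86 μg/mL

t½ = ln 2 / λ = 0.69315 / 0.00517 ≈ 134.07 minutes.
Number of half-lives: n = 360/134.07 ≈ 2.6851.
Remaining = 37.7 × (1/2)^2.6851 = 37.7 × 0.15549 ≈ 5.8618 μg/mL.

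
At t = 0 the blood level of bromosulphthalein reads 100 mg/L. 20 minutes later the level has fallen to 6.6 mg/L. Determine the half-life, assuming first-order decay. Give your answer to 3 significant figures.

A/A₀ = 6.6/100 ≈ 0.066.
n = log₂(15.152) ≈ 3.9214 half-lives elapsed in 20 minutes.
t½ = 20/3.9214 ≈ 5.1002 minutes.

5.10 minutes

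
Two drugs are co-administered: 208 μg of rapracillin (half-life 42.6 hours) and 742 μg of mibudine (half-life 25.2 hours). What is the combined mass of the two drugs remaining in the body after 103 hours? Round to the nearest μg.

rapracillin: 208 × (1/2)^(103/42.6) = 208 × (1/2)^2.4178 ≈ 38.924 μg.
mibudine: 742 × (1/2)^(103/25.2) = 742 × (1/2)^4.0873 ≈ 43.652 μg.
Total = 38.924 + 43.652 ≈ 82.576 μg.

83 μg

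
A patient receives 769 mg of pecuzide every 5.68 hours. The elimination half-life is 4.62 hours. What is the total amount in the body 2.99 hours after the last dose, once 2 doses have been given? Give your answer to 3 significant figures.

The 2 doses were given 8.67, 2.99 hours ago.
Total = 769·(1/2)^(8.67/4.62) + 769·(1/2)^(2.99/4.62)
      = 209.41 + 491.03 ≈ 700.44 mg.

700 mg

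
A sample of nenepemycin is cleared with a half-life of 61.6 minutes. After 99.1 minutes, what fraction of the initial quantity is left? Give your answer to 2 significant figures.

0.33

n = 99.1/61.6 ≈ 1.6088 half-lives.
Fraction remaining = (1/2)^1.6088 ≈ 0.32788.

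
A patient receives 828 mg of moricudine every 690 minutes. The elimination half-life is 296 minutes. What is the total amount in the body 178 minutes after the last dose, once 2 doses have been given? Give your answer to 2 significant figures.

650 mg

The 2 doses were given 868, 178 minutes ago.
Total = 828·(1/2)^(868/296) + 828·(1/2)^(178/296)
      = 108.46 + 545.76 ≈ 654.23 mg.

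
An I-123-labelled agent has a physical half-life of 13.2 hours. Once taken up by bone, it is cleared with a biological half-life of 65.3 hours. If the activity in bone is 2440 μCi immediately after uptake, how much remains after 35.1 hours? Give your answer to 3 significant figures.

1/t_eff = 1/t_phys + 1/t_biol = 1/13.2 + 1/65.3 = 0.091072 per hour.
t_eff = 13.2 × 65.3 / (13.2 + 65.3) ≈ 10.98 hours.
Remaining = 2440 × (1/2)^(35.1/10.98) = 2440 × (1/2)^3.1966 ≈ 266.14 μCi.

266 μCi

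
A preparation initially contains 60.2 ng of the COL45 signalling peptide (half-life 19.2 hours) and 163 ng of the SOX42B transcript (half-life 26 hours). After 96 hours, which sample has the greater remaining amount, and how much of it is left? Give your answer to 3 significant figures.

COL45 signalling peptide: 60.2 × (1/2)^5 ≈ 1.8813 ng.
SOX42B transcript: 163 × (1/2)^3.6923 ≈ 12.609 ng.
SOX42B transcript has more remaining, at ≈ 12.609 ng.

SOX42B transcript, 12.6 ng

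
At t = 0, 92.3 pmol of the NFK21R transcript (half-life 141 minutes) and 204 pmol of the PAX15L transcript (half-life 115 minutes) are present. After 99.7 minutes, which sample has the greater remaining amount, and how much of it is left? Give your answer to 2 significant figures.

PAX15L transcript, 110 pmol

NFK21R transcript: 92.3 × (1/2)^0.70709 ≈ 56.539 pmol.
PAX15L transcript: 204 × (1/2)^0.86696 ≈ 111.85 pmol.
PAX15L transcript has more remaining, at ≈ 111.85 pmol.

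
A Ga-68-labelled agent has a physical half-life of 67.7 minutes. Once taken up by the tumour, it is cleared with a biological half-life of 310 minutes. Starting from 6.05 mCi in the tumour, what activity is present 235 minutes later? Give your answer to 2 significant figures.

0.32 mCi

1/t_eff = 1/t_phys + 1/t_biol = 1/67.7 + 1/310 = 0.017997 per minute.
t_eff = 67.7 × 310 / (67.7 + 310) ≈ 55.565 minutes.
Remaining = 6.05 × (1/2)^(235/55.565) = 6.05 × (1/2)^4.2293 ≈ 0.32257 mCi.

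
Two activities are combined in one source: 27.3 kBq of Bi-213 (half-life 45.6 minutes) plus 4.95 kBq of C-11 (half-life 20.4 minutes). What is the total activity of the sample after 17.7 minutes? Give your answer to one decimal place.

23.6 kBq

Bi-213: 27.3 × (1/2)^(17.7/45.6) = 27.3 × (1/2)^0.38816 ≈ 20.86 kBq.
C-11: 4.95 × (1/2)^(17.7/20.4) = 4.95 × (1/2)^0.86765 ≈ 2.7128 kBq.
Total = 20.86 + 2.7128 ≈ 23.573 kBq.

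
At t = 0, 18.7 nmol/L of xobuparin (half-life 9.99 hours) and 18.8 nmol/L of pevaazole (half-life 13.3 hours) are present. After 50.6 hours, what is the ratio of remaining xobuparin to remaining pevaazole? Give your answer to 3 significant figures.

0.415

xobuparin: 18.7 × (1/2)^(50.6/9.99) = 18.7 × (1/2)^5.0651 ≈ 0.55861 nmol/L.
pevaazole: 18.8 × (1/2)^(50.6/13.3) = 18.8 × (1/2)^3.8045 ≈ 1.3455 nmol/L.
Ratio ≈ 0.55861 / 1.3455 ≈ 0.41516.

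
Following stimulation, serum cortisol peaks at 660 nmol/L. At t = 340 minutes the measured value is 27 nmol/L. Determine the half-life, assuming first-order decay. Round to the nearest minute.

A/A₀ = 27/660 ≈ 0.040909.
n = log₂(24.444) ≈ 4.6114 half-lives elapsed in 340 minutes.
t½ = 340/4.6114 ≈ 73.73 minutes.

74 minutes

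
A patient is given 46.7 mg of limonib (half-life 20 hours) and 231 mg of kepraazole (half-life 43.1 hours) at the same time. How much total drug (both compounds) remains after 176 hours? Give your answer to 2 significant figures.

14 mg

limonib: 46.7 × (1/2)^(176/20) = 46.7 × (1/2)^8.8 ≈ 0.10477 mg.
kepraazole: 231 × (1/2)^(176/43.1) = 231 × (1/2)^4.0835 ≈ 13.625 mg.
Total = 0.10477 + 13.625 ≈ 13.73 mg.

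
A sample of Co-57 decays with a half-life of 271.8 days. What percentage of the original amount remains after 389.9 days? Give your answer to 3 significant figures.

37.0%

n = 389.9/271.8 ≈ 1.4345 half-lives.
Fraction remaining = (1/2)^1.4345 ≈ 0.36997, i.e. 36.997%.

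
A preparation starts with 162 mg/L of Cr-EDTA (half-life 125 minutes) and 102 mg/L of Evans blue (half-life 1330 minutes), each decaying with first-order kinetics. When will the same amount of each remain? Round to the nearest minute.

92 minutes

Set 162·(1/2)^(t/125) = 102·(1/2)^(t/1330).
Taking log₂: log₂(162/102) = t·(1/125 − 1/1330).
log₂(1.5882) = 0.66742; 1/125 − 1/1330 = 0.0072481.
t = 0.66742 / 0.0072481 ≈ 92.082 minutes.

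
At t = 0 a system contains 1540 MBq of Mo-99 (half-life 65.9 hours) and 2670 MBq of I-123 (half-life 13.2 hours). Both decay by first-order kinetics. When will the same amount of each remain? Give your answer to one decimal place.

Set 1540·(1/2)^(t/65.9) = 2670·(1/2)^(t/13.2).
Taking log₂: log₂(1540/2670) = t·(1/65.9 − 1/13.2).
log₂(0.57678) = -0.79391; 1/65.9 − 1/13.2 = -0.060583.
t = -0.79391 / -0.060583 ≈ 13.104 hours.

13.1 hours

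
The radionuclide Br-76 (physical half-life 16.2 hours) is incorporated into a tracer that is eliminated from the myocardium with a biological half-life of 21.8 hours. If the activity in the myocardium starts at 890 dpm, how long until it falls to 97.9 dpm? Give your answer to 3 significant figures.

29.6 hours

1/t_eff = 1/t_phys + 1/t_biol = 1/16.2 + 1/21.8 = 0.1076 per hour.
t_eff = 16.2 × 21.8 / (16.2 + 21.8) ≈ 9.2937 hours.
n = log₂(890/97.9) ≈ 3.1844; t = 3.1844 × 9.2937 ≈ 29.595 hours.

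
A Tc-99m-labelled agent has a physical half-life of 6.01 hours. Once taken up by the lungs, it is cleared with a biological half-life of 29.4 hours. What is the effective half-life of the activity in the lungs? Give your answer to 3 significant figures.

4.99 hours

1/t_eff = 1/t_phys + 1/t_biol = 1/6.01 + 1/29.4 = 0.2004 per hour.
t_eff = 6.01 × 29.4 / (6.01 + 29.4) ≈ 4.9899 hours.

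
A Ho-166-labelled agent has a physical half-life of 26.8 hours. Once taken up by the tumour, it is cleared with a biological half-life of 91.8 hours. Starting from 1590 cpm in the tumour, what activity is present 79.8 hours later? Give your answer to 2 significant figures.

1/t_eff = 1/t_phys + 1/t_biol = 1/26.8 + 1/91.8 = 0.048207 per hour.
t_eff = 26.8 × 91.8 / (26.8 + 91.8) ≈ 20.744 hours.
Remaining = 1590 × (1/2)^(79.8/20.744) = 1590 × (1/2)^3.8469 ≈ 110.5 cpm.

110 cpm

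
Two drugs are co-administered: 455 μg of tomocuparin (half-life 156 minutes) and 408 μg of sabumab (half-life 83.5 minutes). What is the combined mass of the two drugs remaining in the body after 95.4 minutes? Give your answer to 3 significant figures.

483 μg

tomocuparin: 455 × (1/2)^(95.4/156) = 455 × (1/2)^0.61154 ≈ 297.8 μg.
sabumab: 408 × (1/2)^(95.4/83.5) = 408 × (1/2)^1.1425 ≈ 184.81 μg.
Total = 297.8 + 184.81 ≈ 482.61 μg.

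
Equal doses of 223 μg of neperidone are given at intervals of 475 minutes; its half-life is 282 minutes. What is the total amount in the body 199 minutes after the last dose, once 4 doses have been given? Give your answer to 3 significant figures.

197 μg

The 4 doses were given 1624, 1149, 674, 199 minutes ago.
Total = 223·(1/2)^(1624/282) + 223·(1/2)^(1149/282) + 223·(1/2)^(674/282) + 223·(1/2)^(199/282)
      = 4.1183 + 13.236 + 42.542 + 136.73 ≈ 196.63 μg.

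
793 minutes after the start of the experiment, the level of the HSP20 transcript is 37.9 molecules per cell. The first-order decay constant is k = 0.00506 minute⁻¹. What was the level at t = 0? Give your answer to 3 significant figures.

2100 molecules per cell

t½ = ln 2 / k = 0.69315 / 0.00506 ≈ 136.99 minutes.
Number of half-lives elapsed: n = 793/136.99 ≈ 5.7889.
A₀ = A × 2^n = 37.9 × 2^5.7889 = 37.9 × 55.289 ≈ 2095.5 molecules per cell.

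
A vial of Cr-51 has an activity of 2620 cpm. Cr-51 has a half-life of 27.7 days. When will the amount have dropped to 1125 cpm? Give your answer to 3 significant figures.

Fraction remaining = 1125/2620 ≈ 0.42939.
n = log₂(2620/1125) = ln(2.3289)/ln 2 ≈ 1.2196 half-lives.
t = n × t½ = 1.2196 × 27.7 ≈ 33.784 days.

33.8 days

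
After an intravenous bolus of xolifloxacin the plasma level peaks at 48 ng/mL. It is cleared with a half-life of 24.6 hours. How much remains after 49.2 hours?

Elapsed time is 2 half-lives (49.2/24.6).
Each half-life halves the amount: 48 × (1/2)^2 = 48/4 = 12 ng/mL.

12 ng/mL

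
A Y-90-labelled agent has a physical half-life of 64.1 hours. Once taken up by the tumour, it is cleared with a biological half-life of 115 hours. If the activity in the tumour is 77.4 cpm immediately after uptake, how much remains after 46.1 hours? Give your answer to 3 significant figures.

1/t_eff = 1/t_phys + 1/t_biol = 1/64.1 + 1/115 = 0.024296 per hour.
t_eff = 64.1 × 115 / (64.1 + 115) ≈ 41.159 hours.
Remaining = 77.4 × (1/2)^(46.1/41.159) = 77.4 × (1/2)^1.1201 ≈ 35.61 cpm.

35.6 cpm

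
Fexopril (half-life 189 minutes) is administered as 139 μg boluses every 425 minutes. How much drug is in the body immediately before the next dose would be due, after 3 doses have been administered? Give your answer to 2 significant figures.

The 3 doses were given 1275, 850, 425 minutes ago.
Total = 139·(1/2)^(1275/189) + 139·(1/2)^(850/189) + 139·(1/2)^(425/189)
      = 1.295 + 6.1543 + 29.248 ≈ 36.697 μg.

37 μg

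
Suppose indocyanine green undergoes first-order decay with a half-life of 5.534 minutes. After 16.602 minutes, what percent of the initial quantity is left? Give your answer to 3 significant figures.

12.5%

n = 16.602/5.534 ≈ 3 half-lives.
Fraction remaining = (1/2)^3 ≈ 0.125, i.e. 12.5%.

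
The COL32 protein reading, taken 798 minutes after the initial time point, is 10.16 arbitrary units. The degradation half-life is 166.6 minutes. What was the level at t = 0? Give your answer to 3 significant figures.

281 arbitrary units

Number of half-lives elapsed: n = 798/166.6 ≈ 4.7899.
A₀ = A × 2^n = 10.16 × 2^4.7899 = 10.16 × 27.664 ≈ 281.06 arbitrary units.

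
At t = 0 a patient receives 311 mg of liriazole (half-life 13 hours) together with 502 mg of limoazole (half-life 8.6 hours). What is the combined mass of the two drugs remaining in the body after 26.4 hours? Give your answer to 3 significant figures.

liriazole: 311 × (1/2)^(26.4/13) = 311 × (1/2)^2.0308 ≈ 76.109 mg.
limoazole: 502 × (1/2)^(26.4/8.6) = 502 × (1/2)^3.0698 ≈ 59.788 mg.
Total = 76.109 + 59.788 ≈ 135.9 mg.

136 mg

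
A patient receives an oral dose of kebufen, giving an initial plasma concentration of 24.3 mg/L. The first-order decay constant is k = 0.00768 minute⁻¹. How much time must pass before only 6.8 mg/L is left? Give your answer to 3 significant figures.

166 minutes

t½ = ln 2 / k = 0.69315 / 0.00768 ≈ 90.254 minutes.
Fraction remaining = 6.8/24.3 ≈ 0.27984.
n = log₂(24.3/6.8) = ln(3.5735)/ln 2 ≈ 1.8373 half-lives.
t = n × t½ = 1.8373 × 90.254 ≈ 165.83 minutes.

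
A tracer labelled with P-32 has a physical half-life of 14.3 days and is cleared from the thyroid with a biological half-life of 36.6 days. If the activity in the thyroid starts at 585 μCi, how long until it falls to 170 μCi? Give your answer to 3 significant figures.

18.3 days

1/t_eff = 1/t_phys + 1/t_biol = 1/14.3 + 1/36.6 = 0.097252 per day.
t_eff = 14.3 × 36.6 / (14.3 + 36.6) ≈ 10.283 days.
n = log₂(585/170) ≈ 1.7829; t = 1.7829 × 10.283 ≈ 18.333 days.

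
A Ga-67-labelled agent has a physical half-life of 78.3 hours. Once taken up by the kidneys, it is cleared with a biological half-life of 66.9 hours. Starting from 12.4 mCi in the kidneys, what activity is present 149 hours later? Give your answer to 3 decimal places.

0.708 mCi

1/t_eff = 1/t_phys + 1/t_biol = 1/78.3 + 1/66.9 = 0.027719 per hour.
t_eff = 78.3 × 66.9 / (78.3 + 66.9) ≈ 36.076 hours.
Remaining = 12.4 × (1/2)^(149/36.076) = 12.4 × (1/2)^4.1301 ≈ 0.70815 mCi.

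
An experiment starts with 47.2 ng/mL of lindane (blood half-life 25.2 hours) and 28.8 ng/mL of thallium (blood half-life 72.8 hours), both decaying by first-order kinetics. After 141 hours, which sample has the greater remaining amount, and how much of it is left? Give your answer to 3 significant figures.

lindane: 47.2 × (1/2)^5.5952 ≈ 0.97635 ng/mL.
thallium: 28.8 × (1/2)^1.9368 ≈ 7.5224 ng/mL.
Thallium has more remaining, at ≈ 7.5224 ng/mL.

thallium, 7.52 ng/mL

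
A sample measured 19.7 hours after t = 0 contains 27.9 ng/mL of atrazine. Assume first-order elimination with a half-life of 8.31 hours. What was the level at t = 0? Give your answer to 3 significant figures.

144 ng/mL

Number of half-lives elapsed: n = 19.7/8.31 ≈ 2.3706.
A₀ = A × 2^n = 27.9 × 2^2.3706 = 27.9 × 5.1717 ≈ 144.29 ng/mL.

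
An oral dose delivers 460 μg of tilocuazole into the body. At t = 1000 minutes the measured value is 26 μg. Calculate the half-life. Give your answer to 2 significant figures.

240 minutes

A/A₀ = 26/460 ≈ 0.056522.
n = log₂(17.692) ≈ 4.1451 half-lives elapsed in 1000 minutes.
t½ = 1000/4.1451 ≈ 241.25 minutes.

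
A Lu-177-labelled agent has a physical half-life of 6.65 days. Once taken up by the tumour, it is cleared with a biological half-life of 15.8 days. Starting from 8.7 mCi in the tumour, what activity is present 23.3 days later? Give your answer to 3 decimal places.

1/t_eff = 1/t_phys + 1/t_biol = 1/6.65 + 1/15.8 = 0.21367 per day.
t_eff = 6.65 × 15.8 / (6.65 + 15.8) ≈ 4.6802 days.
Remaining = 8.7 × (1/2)^(23.3/4.6802) = 8.7 × (1/2)^4.9784 ≈ 0.27597 mCi.

0.276 mCi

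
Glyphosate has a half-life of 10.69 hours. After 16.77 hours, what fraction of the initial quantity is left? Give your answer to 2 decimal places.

0.34

n = 16.77/10.69 ≈ 1.5688 half-lives.
Fraction remaining = (1/2)^1.5688 ≈ 0.3371.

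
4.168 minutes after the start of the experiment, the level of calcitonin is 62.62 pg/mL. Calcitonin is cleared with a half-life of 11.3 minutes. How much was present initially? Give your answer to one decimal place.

Number of half-lives elapsed: n = 4.168/11.3 ≈ 0.36885.
A₀ = A × 2^n = 62.62 × 2^0.36885 = 62.62 × 1.2913 ≈ 80.863 pg/mL.

80.9 pg/mL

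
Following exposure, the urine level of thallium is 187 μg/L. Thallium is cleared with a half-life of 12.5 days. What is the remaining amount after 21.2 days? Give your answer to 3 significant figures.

57.7 μg/L

Number of half-lives: n = 21.2/12.5 ≈ 1.696.
Remaining = 187 × (1/2)^1.696 = 187 × 0.30864 ≈ 57.716 μg/L.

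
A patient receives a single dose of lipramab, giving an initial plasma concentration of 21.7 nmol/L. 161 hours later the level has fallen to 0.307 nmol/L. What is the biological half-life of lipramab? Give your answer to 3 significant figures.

26.2 hours

A/A₀ = 0.307/21.7 ≈ 0.014147.
n = log₂(70.684) ≈ 6.1433 half-lives elapsed in 161 hours.
t½ = 161/6.1433 ≈ 26.207 hours.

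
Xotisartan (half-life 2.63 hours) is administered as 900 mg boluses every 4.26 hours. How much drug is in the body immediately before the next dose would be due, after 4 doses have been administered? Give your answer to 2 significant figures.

The 4 doses were given 17.04, 12.78, 8.52, 4.26 hours ago.
Total = 900·(1/2)^(17.04/2.63) + 900·(1/2)^(12.78/2.63) + 900·(1/2)^(8.52/2.63) + 900·(1/2)^(4.26/2.63)
      = 10.089 + 31.006 + 95.289 + 292.85 ≈ 429.23 mg.

430 mg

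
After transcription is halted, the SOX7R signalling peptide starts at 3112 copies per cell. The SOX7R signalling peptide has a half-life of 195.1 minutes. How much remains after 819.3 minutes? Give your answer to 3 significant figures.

Number of half-lives: n = 819.3/195.1 ≈ 4.1994.
Remaining = 3112 × (1/2)^4.1994 = 3112 × 0.054433 ≈ 169.39 copies per cell.

169 copies per cell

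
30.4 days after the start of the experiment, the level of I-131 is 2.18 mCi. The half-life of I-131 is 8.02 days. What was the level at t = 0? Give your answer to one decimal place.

Number of half-lives elapsed: n = 30.4/8.02 ≈ 3.7905.
A₀ = A × 2^n = 2.18 × 2^3.7905 = 2.18 × 13.838 ≈ 30.166 mCi.

30.2 mCi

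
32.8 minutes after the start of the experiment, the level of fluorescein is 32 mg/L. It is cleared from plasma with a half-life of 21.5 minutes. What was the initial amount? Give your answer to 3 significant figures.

Number of half-lives elapsed: n = 32.8/21.5 ≈ 1.5256.
A₀ = A × 2^n = 32 × 2^1.5256 = 32 × 2.879 ≈ 92.129 mg/L.

92.1 mg/L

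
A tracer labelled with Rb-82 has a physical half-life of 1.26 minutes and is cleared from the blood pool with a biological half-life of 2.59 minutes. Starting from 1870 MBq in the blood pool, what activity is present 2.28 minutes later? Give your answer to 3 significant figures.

290 MBq

1/t_eff = 1/t_phys + 1/t_biol = 1/1.26 + 1/2.59 = 1.1798 per minute.
t_eff = 1.26 × 2.59 / (1.26 + 2.59) ≈ 0.84764 minutes.
Remaining = 1870 × (1/2)^(2.28/0.84764) = 1870 × (1/2)^2.6898 ≈ 289.82 MBq.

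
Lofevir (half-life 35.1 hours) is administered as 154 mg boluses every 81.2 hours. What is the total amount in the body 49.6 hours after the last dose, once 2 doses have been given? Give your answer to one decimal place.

69.5 mg

The 2 doses were given 130.8, 49.6 hours ago.
Total = 154·(1/2)^(130.8/35.1) + 154·(1/2)^(49.6/35.1)
      = 11.634 + 57.827 ≈ 69.462 mg.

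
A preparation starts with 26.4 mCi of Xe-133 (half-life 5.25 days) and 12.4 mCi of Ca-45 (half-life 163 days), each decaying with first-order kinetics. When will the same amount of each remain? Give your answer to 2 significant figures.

5.9 days

Set 26.4·(1/2)^(t/5.25) = 12.4·(1/2)^(t/163).
Taking log₂: log₂(26.4/12.4) = t·(1/5.25 − 1/163).
log₂(2.129) = 1.0902; 1/5.25 − 1/163 = 0.18434.
t = 1.0902 / 0.18434 ≈ 5.914 days.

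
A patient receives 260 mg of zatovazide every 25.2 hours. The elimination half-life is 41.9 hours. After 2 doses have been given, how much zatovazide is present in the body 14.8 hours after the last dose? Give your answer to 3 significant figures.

338 mg

The 2 doses were given 40, 14.8 hours ago.
Total = 260·(1/2)^(40/41.9) + 260·(1/2)^(14.8/41.9)
      = 134.15 + 203.54 ≈ 337.69 mg.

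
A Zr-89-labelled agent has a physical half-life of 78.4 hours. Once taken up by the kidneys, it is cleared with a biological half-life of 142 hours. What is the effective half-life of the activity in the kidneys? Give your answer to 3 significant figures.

50.5 hours

1/t_eff = 1/t_phys + 1/t_biol = 1/78.4 + 1/142 = 0.019797 per hour.
t_eff = 78.4 × 142 / (78.4 + 142) ≈ 50.512 hours.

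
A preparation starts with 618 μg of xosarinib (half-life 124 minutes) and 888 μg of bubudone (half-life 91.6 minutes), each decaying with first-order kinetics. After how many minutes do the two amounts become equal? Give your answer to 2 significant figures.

Set 618·(1/2)^(t/124) = 888·(1/2)^(t/91.6).
Taking log₂: log₂(618/888) = t·(1/124 − 1/91.6).
log₂(0.69595) = -0.52295; 1/124 − 1/91.6 = -0.0028525.
t = -0.52295 / -0.0028525 ≈ 183.33 minutes.

180 minutes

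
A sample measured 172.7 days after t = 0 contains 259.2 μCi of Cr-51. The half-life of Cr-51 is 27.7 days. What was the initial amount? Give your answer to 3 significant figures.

19500 μCi

Number of half-lives elapsed: n = 172.7/27.7 ≈ 6.2347.
A₀ = A × 2^n = 259.2 × 2^6.2347 = 259.2 × 75.304 ≈ 19519 μCi.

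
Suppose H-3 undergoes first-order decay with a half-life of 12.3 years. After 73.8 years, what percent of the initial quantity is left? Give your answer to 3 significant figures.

n = 73.8/12.3 ≈ 6 half-lives.
Fraction remaining = (1/2)^6 ≈ 0.015625, i.e. 1.5625%.

1.56%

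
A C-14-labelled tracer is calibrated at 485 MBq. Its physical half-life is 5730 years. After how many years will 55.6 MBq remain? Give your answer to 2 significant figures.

Fraction remaining = 55.6/485 ≈ 0.11464.
n = log₂(485/55.6) = ln(8.723)/ln 2 ≈ 3.1248 half-lives.
t = n × t½ = 3.1248 × 5730 ≈ 17905 years.

18000 years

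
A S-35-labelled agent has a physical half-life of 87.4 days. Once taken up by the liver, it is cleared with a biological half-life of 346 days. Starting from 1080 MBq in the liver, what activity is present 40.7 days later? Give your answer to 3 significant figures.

721 MBq

1/t_eff = 1/t_phys + 1/t_biol = 1/87.4 + 1/346 = 0.014332 per day.
t_eff = 87.4 × 346 / (87.4 + 346) ≈ 69.775 days.
Remaining = 1080 × (1/2)^(40.7/69.775) = 1080 × (1/2)^0.58331 ≈ 720.83 MBq.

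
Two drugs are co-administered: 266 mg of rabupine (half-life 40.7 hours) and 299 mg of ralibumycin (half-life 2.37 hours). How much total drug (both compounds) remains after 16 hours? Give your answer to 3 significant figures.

rabupine: 266 × (1/2)^(16/40.7) = 266 × (1/2)^0.39312 ≈ 202.55 mg.
ralibumycin: 299 × (1/2)^(16/2.37) = 299 × (1/2)^6.7511 ≈ 2.7759 mg.
Total = 202.55 + 2.7759 ≈ 205.33 mg.

205 mg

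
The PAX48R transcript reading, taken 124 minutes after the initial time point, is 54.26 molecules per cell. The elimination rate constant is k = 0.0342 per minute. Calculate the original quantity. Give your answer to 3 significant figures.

3770 molecules per cell

t½ = ln 2 / k = 0.69315 / 0.0342 ≈ 20.267 minutes.
Number of half-lives elapsed: n = 124/20.267 ≈ 6.1182.
A₀ = A × 2^n = 54.26 × 2^6.1182 = 54.26 × 69.463 ≈ 3769.1 molecules per cell.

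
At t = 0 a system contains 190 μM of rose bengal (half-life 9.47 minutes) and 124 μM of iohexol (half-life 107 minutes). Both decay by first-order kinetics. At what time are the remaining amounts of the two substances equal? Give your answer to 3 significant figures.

Set 190·(1/2)^(t/9.47) = 124·(1/2)^(t/107).
Taking log₂: log₂(190/124) = t·(1/9.47 − 1/107).
log₂(1.5323) = 0.61566; 1/9.47 − 1/107 = 0.096251.
t = 0.61566 / 0.096251 ≈ 6.3964 minutes.

6.40 minutes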